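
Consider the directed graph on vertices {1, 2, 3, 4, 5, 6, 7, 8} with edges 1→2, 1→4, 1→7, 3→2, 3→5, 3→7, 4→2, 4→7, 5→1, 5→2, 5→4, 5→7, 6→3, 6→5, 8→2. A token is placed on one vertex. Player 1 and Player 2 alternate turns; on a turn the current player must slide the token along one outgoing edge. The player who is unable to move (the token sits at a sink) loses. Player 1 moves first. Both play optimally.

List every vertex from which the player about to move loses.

2, 6, 7

Label each position W (a win for the player to move) or L (a loss). A position with no legal move is L; any other position is W exactly when some move reaches an L, and L when every move reaches a W.
Every edge goes from a vertex to one that appears earlier in the order 7, 2, 4, 1, 8, 5, 3, 6, so processing vertices in that order labels each vertex after all of its successors.
7: no outgoing edge → L
2: no outgoing edge → L
4: can move to 2, which is L ⇒ W
1: can move to 2, which is L ⇒ W
8: can move to 2, which is L ⇒ W
5: can move to 2, which is L ⇒ W
3: can move to 2, which is L ⇒ W
6: moves to 3(W), 5(W); every one is W ⇒ L
The losing starting vertices are exactly the entries labelled L in this table (3 of them).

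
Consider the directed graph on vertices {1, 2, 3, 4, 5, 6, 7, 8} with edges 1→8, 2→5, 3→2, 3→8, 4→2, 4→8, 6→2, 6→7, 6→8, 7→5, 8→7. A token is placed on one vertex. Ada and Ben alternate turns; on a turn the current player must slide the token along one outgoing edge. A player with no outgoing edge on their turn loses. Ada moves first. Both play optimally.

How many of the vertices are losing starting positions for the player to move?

Classify positions by backward induction: terminal positions (no move available) are L. From any other position, the mover wins iff some move reaches an L.
Every edge goes from a vertex to one that appears earlier in the order 5, 7, 8, 2, 3, 6, 4, 1, so processing vertices in that order labels each vertex after all of its successors.
5: no outgoing edge → L
7: →5(L), so W
8: →7(W) only, which is W, so L
2: →5(L), so W
3: →8(L), so W
6: →8(L), so W
4: →8(L), so W
1: →8(L), so W
The L vertices are 5, 8; that is 2 in all.

2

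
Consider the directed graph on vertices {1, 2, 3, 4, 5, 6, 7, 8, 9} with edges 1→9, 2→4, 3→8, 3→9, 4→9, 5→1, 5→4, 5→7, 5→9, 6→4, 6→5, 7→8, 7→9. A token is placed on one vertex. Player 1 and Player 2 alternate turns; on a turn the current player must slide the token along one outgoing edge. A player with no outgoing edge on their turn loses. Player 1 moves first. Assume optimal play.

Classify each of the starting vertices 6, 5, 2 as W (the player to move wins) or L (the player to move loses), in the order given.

6: L, 5: W, 2: L

Work bottom-up. With no move the player to move loses. Otherwise the position is W if at least one move leads to an L position for the opponent, and L if every move leads to a W.
Every edge goes from a vertex to one that appears earlier in the order 9, 8, 3, 7, 4, 1, 5, 6, 2, so processing vertices in that order labels each vertex after all of its successors.
9: no outgoing edge → L
8: no outgoing edge → L
3: →8(L), so W
7: →8(L), so W
4: →9(L), so W
1: →9(L), so W
5: →9(L), so W
6: →5(W), 4(W) — all W, so L
2: →4(W) only, which is W, so L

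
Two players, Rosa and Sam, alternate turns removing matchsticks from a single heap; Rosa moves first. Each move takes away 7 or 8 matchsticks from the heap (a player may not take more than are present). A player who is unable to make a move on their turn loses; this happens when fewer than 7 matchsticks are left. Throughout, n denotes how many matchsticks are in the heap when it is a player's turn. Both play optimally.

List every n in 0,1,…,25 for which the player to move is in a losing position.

Classify positions by backward induction: terminal positions (no move available) are L. From any other position, the mover wins iff some move reaches an L.
n=0: no move → L
n=1: no move → L
n=2: no move → L
n=3: no move → L
n=4: no move → L
n=5: no move → L
n=6: no move → L
n=7: →0(L), so W
n=8: →1(L), so W
n=9: →2(L), so W
n=10: →3(L), so W
n=11: →4(L), so W
n=12: →5(L), so W
n=13: →6(L), so W
n=14: →6(L), so W
n=15: →8(W), 7(W) — all W, so L
n=16: →9(W), 8(W) — all W, so L
n=17: →10(W), 9(W) — all W, so L
n=18: →11(W), 10(W) — all W, so L
n=19: →12(W), 11(W) — all W, so L
n=20: →13(W), 12(W) — all W, so L
n=21: →14(W), 13(W) — all W, so L
n=22: →15(L), so W
n=23: →16(L), so W
n=24: →17(L), so W
n=25: →18(L), so W
Reading off the rows marked L gives the requested list; there are 14 such values of n.

0, 1, 2, 3, 4, 5, 6, 15, 16, 17, 18, 19, 20, 21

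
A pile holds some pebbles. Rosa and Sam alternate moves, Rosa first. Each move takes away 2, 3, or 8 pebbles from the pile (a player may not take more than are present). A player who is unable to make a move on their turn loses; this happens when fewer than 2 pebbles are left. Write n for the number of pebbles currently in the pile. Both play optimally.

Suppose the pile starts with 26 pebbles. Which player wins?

Build the W/L table. Terminal = L. A non-terminal position is W if it has a move to some L; otherwise it is L.
n=0: no move → L
n=1: no move → L
n=2: can move to 0, which is L ⇒ W
n=3: can move to 1, which is L ⇒ W
n=4: can move to 1, which is L ⇒ W
n=5: moves to 3(W), 2(W); every one is W ⇒ L
n=6: moves to 4(W), 3(W); every one is W ⇒ L
n=7: can move to 5, which is L ⇒ W
n=8: can move to 6, which is L ⇒ W
n=9: can move to 6, which is L ⇒ W
n=10: moves to 8(W), 7(W), 2(W); every one is W ⇒ L
n=11: moves to 9(W), 8(W), 3(W); every one is W ⇒ L
n=12: can move to 10, which is L ⇒ W
n=13: can move to 11, which is L ⇒ W
n=14: can move to 11, which is L ⇒ W
n=15: moves to 13(W), 12(W), 7(W); every one is W ⇒ L
n=16: moves to 14(W), 13(W), 8(W); every one is W ⇒ L
n=17: can move to 15, which is L ⇒ W
n=18: can move to 16, which is L ⇒ W
n=19: can move to 16, which is L ⇒ W
n=20: moves to 18(W), 17(W), 12(W); every one is W ⇒ L
n=21: moves to 19(W), 18(W), 13(W); every one is W ⇒ L
n=22: can move to 20, which is L ⇒ W
n=23: can move to 21, which is L ⇒ W
n=24: can move to 21, which is L ⇒ W
n=25: moves to 23(W), 22(W), 17(W); every one is W ⇒ L
n=26: moves to 24(W), 23(W), 18(W); every one is W ⇒ L
Every move from 26 reaches a W position, so the mover loses.

Sam wins.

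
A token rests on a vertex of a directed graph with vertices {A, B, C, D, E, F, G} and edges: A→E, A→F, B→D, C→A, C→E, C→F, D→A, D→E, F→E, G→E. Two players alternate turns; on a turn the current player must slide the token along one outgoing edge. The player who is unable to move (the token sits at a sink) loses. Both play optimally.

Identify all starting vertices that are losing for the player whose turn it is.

B, E

Compute win/loss labels from the base case upward. A position with no move is L. Any other position is W if it can reach an L in one move, else L.
Every edge goes from a vertex to one that appears earlier in the order E, F, A, C, D, B, G, so processing vertices in that order labels each vertex after all of its successors.
E: no outgoing edge → L
F: W (go to E, an L position)
A: W (go to E, an L position)
C: W (go to E, an L position)
D: W (go to E, an L position)
B: L (sole option D(W) is W)
G: W (go to E, an L position)
The losing starting vertices are exactly the entries labelled L in this table (2 of them).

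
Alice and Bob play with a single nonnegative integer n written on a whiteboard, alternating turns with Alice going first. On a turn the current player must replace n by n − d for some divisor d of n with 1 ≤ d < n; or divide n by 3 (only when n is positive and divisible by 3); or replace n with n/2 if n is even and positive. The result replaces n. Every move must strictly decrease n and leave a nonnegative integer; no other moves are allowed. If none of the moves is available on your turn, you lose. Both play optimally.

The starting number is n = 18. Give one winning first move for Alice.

Move to 9.

Use the standard recursion: the mover loses at a terminal position; elsewhere, the mover wins exactly when some move hands the opponent an L position.
n=0: no move → L
n=1: no move → L
n=2: →1(L), so W
n=3: →1(L), so W
n=4: →2(W), 3(W) — all W, so L
n=5: →4(L), so W
n=6: →4(L), so W
n=7: →6(W) only, which is W, so L
n=8: →4(L), so W
n=9: →3(W), 6(W), 8(W) — all W, so L
n=10: →9(L), so W
n=11: →10(W) only, which is W, so L
n=12: →4(L), so W
n=13: →12(W) only, which is W, so L
n=14: →7(L), so W
n=15: →5(W), 10(W), 12(W), 14(W) — all W, so L
n=16: →15(L), so W
n=17: →16(W) only, which is W, so L
n=18: →9(L), so W
From 18, the L positions reachable in one move are: 9, 15, 17. Any move reaching one of these is winning.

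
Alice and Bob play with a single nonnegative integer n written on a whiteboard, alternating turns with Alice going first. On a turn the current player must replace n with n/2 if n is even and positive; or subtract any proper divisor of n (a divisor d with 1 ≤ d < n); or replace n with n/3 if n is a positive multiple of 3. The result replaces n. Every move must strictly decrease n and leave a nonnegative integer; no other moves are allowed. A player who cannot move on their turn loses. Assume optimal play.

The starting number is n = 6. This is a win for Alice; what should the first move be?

Move to 4.

Use the standard recursion: the mover loses at a terminal position; elsewhere, the mover wins exactly when some move hands the opponent an L position.
n=0: no move → L
n=1: no move → L
n=2: W (go to 1, an L position)
n=3: W (go to 1, an L position)
n=4: L (options 2(W), 3(W) are all W)
n=5: W (go to 4, an L position)
n=6: W (go to 4, an L position)
From 6, the L positions reachable in one move are: 4.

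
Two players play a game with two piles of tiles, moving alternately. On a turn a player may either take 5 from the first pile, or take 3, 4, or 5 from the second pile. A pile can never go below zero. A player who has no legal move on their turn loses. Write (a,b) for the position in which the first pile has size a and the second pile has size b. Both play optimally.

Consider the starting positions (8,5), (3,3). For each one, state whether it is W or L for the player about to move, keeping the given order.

(8,5): L, (3,3): W

Positions with no move are L. A position that does have a move is losing for the player to move precisely when every available move leads to a winning position for the opponent. Fill in the labels:
No move ever increases a pile, so every position that can arise here has a ≤ 8 and b ≤ 5; it is enough to label the cells with 0 ≤ a ≤ 8 and 0 ≤ b ≤ 5.
Every move lowers a or b (never raises either), so fill the grid row by row in increasing a, and left to right within a row: each cell's successors are then already labelled.
      b=0  b=1  b=2  b=3  b=4  b=5
a=0:    L    L    L    W    W    W
a=1:    L    L    L    W    W    W
a=2:    L    L    L    W    W    W
a=3:    L    L    L    W    W    W
a=4:    L    L    L    W    W    W
a=5:    W    W    W    L    L    L
a=6:    W    W    W    L    L    L
a=7:    W    W    W    L    L    L
a=8:    W    W    W    L    L    L
Cells with no legal move (terminal, hence L): (0,0), (0,1), (0,2), (1,0), (1,1), (1,2), (2,0), (2,1), (2,2), (3,0), (3,1), (3,2), (4,0), (4,1), (4,2).
The remaining L cells, each justified by listing all of its moves:
(5,3): only reaches (0,3)(W), (5,0)(W), all W → L
(5,4): only reaches (0,4)(W), (5,1)(W), (5,0)(W), all W → L
(5,5): only reaches (0,5)(W), (5,2)(W), (5,1)(W), (5,0)(W), all W → L
(6,3): only reaches (1,3)(W), (6,0)(W), all W → L
(6,4): only reaches (1,4)(W), (6,1)(W), (6,0)(W), all W → L
(6,5): only reaches (1,5)(W), (6,2)(W), (6,1)(W), (6,0)(W), all W → L
(7,3): only reaches (2,3)(W), (7,0)(W), all W → L
(7,4): only reaches (2,4)(W), (7,1)(W), (7,0)(W), all W → L
(7,5): only reaches (2,5)(W), (7,2)(W), (7,1)(W), (7,0)(W), all W → L
(8,3): only reaches (3,3)(W), (8,0)(W), all W → L
(8,4): only reaches (3,4)(W), (8,1)(W), (8,0)(W), all W → L
(8,5): only reaches (3,5)(W), (8,2)(W), (8,1)(W), (8,0)(W), all W → L
Every other cell has at least one move into one of the L cells above, so it is W.
(8,5): one of the L cells justified above, so L
(3,3): the move to (3,0) reaches an L cell, so W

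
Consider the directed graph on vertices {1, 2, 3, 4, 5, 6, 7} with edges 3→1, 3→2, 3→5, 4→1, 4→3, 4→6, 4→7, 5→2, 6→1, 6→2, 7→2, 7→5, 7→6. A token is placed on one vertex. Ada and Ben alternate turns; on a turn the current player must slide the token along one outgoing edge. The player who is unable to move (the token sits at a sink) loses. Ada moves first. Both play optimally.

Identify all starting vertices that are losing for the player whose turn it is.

Label each position W (a win for the player to move) or L (a loss). A position with no legal move is L; any other position is W exactly when some move reaches an L, and L when every move reaches a W.
Every edge goes from a vertex to one that appears earlier in the order 1, 2, 5, 6, 7, 3, 4, so processing vertices in that order labels each vertex after all of its successors.
1: no outgoing edge → L
2: no outgoing edge → L
5: W (go to 2, an L position)
6: W (go to 2, an L position)
7: W (go to 2, an L position)
3: W (go to 2, an L position)
4: W (go to 1, an L position)
The losing starting vertices are exactly the entries labelled L in this table (2 of them).

1, 2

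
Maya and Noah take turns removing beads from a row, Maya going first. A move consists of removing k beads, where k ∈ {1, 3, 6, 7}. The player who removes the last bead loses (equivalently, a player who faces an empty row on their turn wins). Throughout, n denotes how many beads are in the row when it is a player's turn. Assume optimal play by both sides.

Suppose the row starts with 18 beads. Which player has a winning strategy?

Maya wins.

Label each position W (a win for the player to move) or L (a loss). A position with no legal move is W; any other position is W exactly when some move reaches an L, and L when every move reaches a W.
n=0: no move; the opponent has just taken the last bead and therefore loses → W
n=1: only reaches 0(W), which is W → L
n=2: reaches L-position 1 → W
n=3: only reaches 2(W), 0(W), all W → L
n=4: reaches L-position 3 → W
n=5: only reaches 4(W), 2(W), all W → L
n=6: reaches L-position 5 → W
n=7: reaches L-position 1 → W
n=8: reaches L-position 5 → W
n=9: reaches L-position 3 → W
n=10: reaches L-position 3 → W
n=11: reaches L-position 5 → W
n=12: reaches L-position 5 → W
n=13: only reaches 12(W), 10(W), 7(W), 6(W), all W → L
n=14: reaches L-position 13 → W
n=15: only reaches 14(W), 12(W), 9(W), 8(W), all W → L
n=16: reaches L-position 15 → W
n=17: only reaches 16(W), 14(W), 11(W), 10(W), all W → L
n=18: reaches L-position 17 → W
From 18 Maya can remove 1, leaving 17, reaching an L position.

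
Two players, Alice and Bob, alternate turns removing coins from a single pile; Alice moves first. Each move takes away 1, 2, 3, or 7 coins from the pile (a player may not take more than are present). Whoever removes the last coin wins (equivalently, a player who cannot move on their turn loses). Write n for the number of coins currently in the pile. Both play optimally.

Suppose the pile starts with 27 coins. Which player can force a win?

Alice wins.

Use the standard recursion: the mover loses at a terminal position; elsewhere, the mover wins exactly when some move hands the opponent an L position.
n=0: no move → L
n=1: →0(L), so W
n=2: →0(L), so W
n=3: →0(L), so W
n=4: →3(W), 2(W), 1(W) — all W, so L
n=5: →4(L), so W
n=6: →4(L), so W
n=7: →4(L), so W
n=8: →7(W), 6(W), 5(W), 1(W) — all W, so L
n=9: →8(L), so W
n=10: →8(L), so W
n=11: →8(L), so W
n=12: →11(W), 10(W), 9(W), 5(W) — all W, so L
n=13: →12(L), so W
n=14: →12(L), so W
n=15: →12(L), so W
n=16: →15(W), 14(W), 13(W), 9(W) — all W, so L
n=17: →16(L), so W
n=18: →16(L), so W
n=19: →16(L), so W
n=20: →19(W), 18(W), 17(W), 13(W) — all W, so L
n=21: →20(L), so W
n=22: →20(L), so W
n=23: →20(L), so W
n=24: →23(W), 22(W), 21(W), 17(W) — all W, so L
n=25: →24(L), so W
n=26: →24(L), so W
n=27: →24(L), so W
The starting position 27 is W: Alice should remove 3, leaving 24, handing over an L position.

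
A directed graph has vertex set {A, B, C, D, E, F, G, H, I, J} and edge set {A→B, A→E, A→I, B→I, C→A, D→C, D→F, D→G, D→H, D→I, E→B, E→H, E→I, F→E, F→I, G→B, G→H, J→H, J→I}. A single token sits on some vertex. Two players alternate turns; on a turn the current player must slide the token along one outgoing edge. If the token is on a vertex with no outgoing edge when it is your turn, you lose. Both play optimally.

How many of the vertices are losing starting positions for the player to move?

Build the W/L table. Terminal = L. A non-terminal position is W if it has a move to some L; otherwise it is L.
Every edge goes from a vertex to one that appears earlier in the order I, H, B, E, J, F, A, G, C, D, so processing vertices in that order labels each vertex after all of its successors.
I: no outgoing edge → L
H: no outgoing edge → L
B: W (go to I, an L position)
E: W (go to H, an L position)
J: W (go to H, an L position)
F: W (go to I, an L position)
A: W (go to I, an L position)
G: W (go to H, an L position)
C: L (sole option A(W) is W)
D: W (go to C, an L position)
The L vertices are C, H, I; that is 3 in all.

3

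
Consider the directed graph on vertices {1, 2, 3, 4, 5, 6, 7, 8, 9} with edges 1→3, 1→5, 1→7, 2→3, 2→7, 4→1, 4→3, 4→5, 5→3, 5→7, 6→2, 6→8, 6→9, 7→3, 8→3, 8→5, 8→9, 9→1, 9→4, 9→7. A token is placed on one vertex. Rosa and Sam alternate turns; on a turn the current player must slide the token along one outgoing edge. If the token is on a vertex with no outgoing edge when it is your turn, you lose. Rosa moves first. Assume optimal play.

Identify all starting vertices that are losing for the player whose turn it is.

Use the standard recursion: the mover loses at a terminal position; elsewhere, the mover wins exactly when some move hands the opponent an L position.
Every edge goes from a vertex to one that appears earlier in the order 3, 7, 5, 1, 4, 9, 2, 8, 6, so processing vertices in that order labels each vertex after all of its successors.
3: no outgoing edge → L
7: reaches L-position 3 → W
5: reaches L-position 3 → W
1: reaches L-position 3 → W
4: reaches L-position 3 → W
9: only reaches 4(W), 1(W), 7(W), all W → L
2: reaches L-position 3 → W
8: reaches L-position 9 → W
6: reaches L-position 9 → W
Reading off the rows marked L gives the requested list; there are 2 such vertices.

3, 9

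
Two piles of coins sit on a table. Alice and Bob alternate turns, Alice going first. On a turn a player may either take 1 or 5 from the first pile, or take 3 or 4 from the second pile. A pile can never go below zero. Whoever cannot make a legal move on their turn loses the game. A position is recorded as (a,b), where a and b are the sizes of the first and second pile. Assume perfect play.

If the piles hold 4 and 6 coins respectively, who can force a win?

Work bottom-up. With no move the player to move loses. Otherwise the position is W if at least one move leads to an L position for the opponent, and L if every move leads to a W.
No move ever increases a pile, so every position that can arise here has a ≤ 4 and b ≤ 6; it is enough to label the cells with 0 ≤ a ≤ 4 and 0 ≤ b ≤ 6.
Every move lowers a or b (never raises either), so fill the grid row by row in increasing a, and left to right within a row: each cell's successors are then already labelled.
      b=0  b=1  b=2  b=3  b=4  b=5  b=6
a=0:    L    L    L    W    W    W    W
a=1:    W    W    W    L    L    L    W
a=2:    L    L    L    W    W    W    W
a=3:    W    W    W    L    L    L    W
a=4:    L    L    L    W    W    W    W
Cells with no legal move (terminal, hence L): (0,0), (0,1), (0,2).
The remaining L cells, each justified by listing all of its moves:
(1,3): moves to (0,3)(W), (1,0)(W); every one is W ⇒ L
(1,4): moves to (0,4)(W), (1,1)(W), (1,0)(W); every one is W ⇒ L
(1,5): moves to (0,5)(W), (1,2)(W), (1,1)(W); every one is W ⇒ L
(2,0): the only move is to (1,0)(W), a W ⇒ L
(2,1): the only move is to (1,1)(W), a W ⇒ L
(2,2): the only move is to (1,2)(W), a W ⇒ L
(3,3): moves to (2,3)(W), (3,0)(W); every one is W ⇒ L
(3,4): moves to (2,4)(W), (3,1)(W), (3,0)(W); every one is W ⇒ L
(3,5): moves to (2,5)(W), (3,2)(W), (3,1)(W); every one is W ⇒ L
(4,0): the only move is to (3,0)(W), a W ⇒ L
(4,1): the only move is to (3,1)(W), a W ⇒ L
(4,2): the only move is to (3,2)(W), a W ⇒ L
Every other cell has at least one move into one of the L cells above, so it is W.
From (4,6) Alice can move to (4,2), reaching an L position.

Alice wins.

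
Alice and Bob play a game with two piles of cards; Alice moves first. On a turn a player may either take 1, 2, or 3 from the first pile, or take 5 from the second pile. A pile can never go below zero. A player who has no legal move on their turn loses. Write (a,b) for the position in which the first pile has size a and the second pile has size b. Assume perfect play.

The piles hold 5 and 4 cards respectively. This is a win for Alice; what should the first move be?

Move to (4,4).

Build the W/L table. Terminal = L. A non-terminal position is W if it has a move to some L; otherwise it is L.
No move ever increases a pile, so every position that can arise here has a ≤ 5 and b ≤ 4; it is enough to label the cells with 0 ≤ a ≤ 5 and 0 ≤ b ≤ 4.
Every move lowers a or b (never raises either), so fill the grid row by row in increasing a, and left to right within a row: each cell's successors are then already labelled.
      b=0  b=1  b=2  b=3  b=4
a=0:    L    L    L    L    L
a=1:    W    W    W    W    W
a=2:    W    W    W    W    W
a=3:    W    W    W    W    W
a=4:    L    L    L    L    L
a=5:    W    W    W    W    W
Cells with no legal move (terminal, hence L): (0,0), (0,1), (0,2), (0,3), (0,4).
The remaining L cells, each justified by listing all of its moves:
(4,0): →(3,0)(W), (2,0)(W), (1,0)(W) — all W, so L
(4,1): →(3,1)(W), (2,1)(W), (1,1)(W) — all W, so L
(4,2): →(3,2)(W), (2,2)(W), (1,2)(W) — all W, so L
(4,3): →(3,3)(W), (2,3)(W), (1,3)(W) — all W, so L
(4,4): →(3,4)(W), (2,4)(W), (1,4)(W) — all W, so L
Every other cell has at least one move into one of the L cells above, so it is W.
From (5,4), the L positions reachable in one move are: (4,4).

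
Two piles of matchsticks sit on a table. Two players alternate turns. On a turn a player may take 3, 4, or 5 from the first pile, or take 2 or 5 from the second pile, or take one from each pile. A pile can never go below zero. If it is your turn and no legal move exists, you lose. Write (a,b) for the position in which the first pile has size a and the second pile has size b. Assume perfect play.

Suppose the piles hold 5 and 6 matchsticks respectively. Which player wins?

Positions with no move are L. A position that does have a move is losing for the player to move precisely when every available move leads to a winning position for the opponent. Fill in the labels:
No move ever increases a pile, so every position that can arise here has a ≤ 5 and b ≤ 6; it is enough to label the cells with 0 ≤ a ≤ 5 and 0 ≤ b ≤ 6.
Every move lowers a or b (never raises either), so fill the grid row by row in increasing a, and left to right within a row: each cell's successors are then already labelled.
      b=0  b=1  b=2  b=3  b=4  b=5  b=6
a=0:    L    L    W    W    L    W    W
a=1:    L    W    W    L    L    W    W
a=2:    L    W    W    L    W    W    L
a=3:    W    W    L    L    W    W    L
a=4:    W    W    L    W    W    L    L
a=5:    W    W    L    W    W    L    W
Cells with no legal move (terminal, hence L): (0,0), (0,1), (1,0), (2,0).
The remaining L cells, each justified by listing all of its moves:
(0,4): the only move is to (0,2)(W), a W ⇒ L
(1,3): moves to (1,1)(W), (0,2)(W); every one is W ⇒ L
(1,4): moves to (1,2)(W), (0,3)(W); every one is W ⇒ L
(2,3): moves to (2,1)(W), (1,2)(W); every one is W ⇒ L
(2,6): moves to (2,4)(W), (2,1)(W), (1,5)(W); every one is W ⇒ L
(3,2): moves to (0,2)(W), (3,0)(W), (2,1)(W); every one is W ⇒ L
(3,3): moves to (0,3)(W), (3,1)(W), (2,2)(W); every one is W ⇒ L
(3,6): moves to (0,6)(W), (3,4)(W), (3,1)(W), (2,5)(W); every one is W ⇒ L
(4,2): moves to (1,2)(W), (0,2)(W), (4,0)(W), (3,1)(W); every one is W ⇒ L
(4,5): moves to (1,5)(W), (0,5)(W), (4,3)(W), (4,0)(W), (3,4)(W); every one is W ⇒ L
(4,6): moves to (1,6)(W), (0,6)(W), (4,4)(W), (4,1)(W), (3,5)(W); every one is W ⇒ L
(5,2): moves to (2,2)(W), (1,2)(W), (0,2)(W), (5,0)(W), (4,1)(W); every one is W ⇒ L
(5,5): moves to (2,5)(W), (1,5)(W), (0,5)(W), (5,3)(W), (5,0)(W), (4,4)(W); every one is W ⇒ L
Every other cell has at least one move into one of the L cells above, so it is W.
From (5,6) the player to move can move to (2,6), reaching an L position.

The first player wins.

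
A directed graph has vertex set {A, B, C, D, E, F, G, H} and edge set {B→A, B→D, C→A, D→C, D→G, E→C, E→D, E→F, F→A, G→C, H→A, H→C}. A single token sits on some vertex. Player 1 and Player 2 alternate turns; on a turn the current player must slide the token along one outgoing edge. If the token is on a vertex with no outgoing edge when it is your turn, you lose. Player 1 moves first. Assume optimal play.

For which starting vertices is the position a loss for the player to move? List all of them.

A, E, G

Label each position W (a win for the player to move) or L (a loss). A position with no legal move is L; any other position is W exactly when some move reaches an L, and L when every move reaches a W.
Every edge goes from a vertex to one that appears earlier in the order A, C, G, D, F, H, E, B, so processing vertices in that order labels each vertex after all of its successors.
A: no outgoing edge → L
C: →A(L), so W
G: →C(W) only, which is W, so L
D: →G(L), so W
F: →A(L), so W
H: →A(L), so W
E: →F(W), D(W), C(W) — all W, so L
B: →A(L), so W
Reading off the rows marked L gives the requested list; there are 3 such vertices.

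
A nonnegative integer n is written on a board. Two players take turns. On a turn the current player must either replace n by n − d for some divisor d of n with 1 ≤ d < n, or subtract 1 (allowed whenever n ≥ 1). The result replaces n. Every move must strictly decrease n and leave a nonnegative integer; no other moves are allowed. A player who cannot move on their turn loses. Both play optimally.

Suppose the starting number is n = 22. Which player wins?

The first player wins.

Positions with no move are L. A position that does have a move is losing for the player to move precisely when every available move leads to a winning position for the opponent. Fill in the labels:
n=0: no move → L
n=1: reaches L-position 0 → W
n=2: only reaches 1(W), which is W → L
n=3: reaches L-position 2 → W
n=4: reaches L-position 2 → W
n=5: only reaches 4(W), which is W → L
n=6: reaches L-position 5 → W
n=7: only reaches 6(W), which is W → L
n=8: reaches L-position 7 → W
n=9: only reaches 6(W), 8(W), all W → L
n=10: reaches L-position 5 → W
n=11: only reaches 10(W), which is W → L
n=12: reaches L-position 9 → W
n=13: only reaches 12(W), which is W → L
n=14: reaches L-position 7 → W
n=15: only reaches 10(W), 12(W), 14(W), all W → L
n=16: reaches L-position 15 → W
n=17: only reaches 16(W), which is W → L
n=18: reaches L-position 9 → W
n=19: only reaches 18(W), which is W → L
n=20: reaches L-position 15 → W
n=21: only reaches 14(W), 18(W), 20(W), all W → L
n=22: reaches L-position 11 → W
From 22 the player to move can move to 11, reaching an L position.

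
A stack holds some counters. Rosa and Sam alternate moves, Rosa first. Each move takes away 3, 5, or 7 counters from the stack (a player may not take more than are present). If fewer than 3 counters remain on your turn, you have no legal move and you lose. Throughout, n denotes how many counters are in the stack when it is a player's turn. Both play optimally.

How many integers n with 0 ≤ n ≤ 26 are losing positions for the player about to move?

Classify positions by backward induction: terminal positions (no move available) are L. From any other position, the mover wins iff some move reaches an L.
n=0: no move → L
n=1: no move → L
n=2: no move → L
n=3: can move to 0, which is L ⇒ W
n=4: can move to 1, which is L ⇒ W
n=5: can move to 2, which is L ⇒ W
n=6: can move to 1, which is L ⇒ W
n=7: can move to 2, which is L ⇒ W
n=8: can move to 1, which is L ⇒ W
n=9: can move to 2, which is L ⇒ W
n=10: moves to 7(W), 5(W), 3(W); every one is W ⇒ L
n=11: moves to 8(W), 6(W), 4(W); every one is W ⇒ L
n=12: moves to 9(W), 7(W), 5(W); every one is W ⇒ L
n=13: can move to 10, which is L ⇒ W
n=14: can move to 11, which is L ⇒ W
n=15: can move to 12, which is L ⇒ W
n=16: can move to 11, which is L ⇒ W
n=17: can move to 12, which is L ⇒ W
n=18: can move to 11, which is L ⇒ W
n=19: can move to 12, which is L ⇒ W
n=20: moves to 17(W), 15(W), 13(W); every one is W ⇒ L
n=21: moves to 18(W), 16(W), 14(W); every one is W ⇒ L
n=22: moves to 19(W), 17(W), 15(W); every one is W ⇒ L
n=23: can move to 20, which is L ⇒ W
n=24: can move to 21, which is L ⇒ W
n=25: can move to 22, which is L ⇒ W
n=26: can move to 21, which is L ⇒ W
L entries with 0 ≤ n ≤ 26: n = 0, 1, 2, 10, 11, 12, 20, 21, 22; that makes 9.

9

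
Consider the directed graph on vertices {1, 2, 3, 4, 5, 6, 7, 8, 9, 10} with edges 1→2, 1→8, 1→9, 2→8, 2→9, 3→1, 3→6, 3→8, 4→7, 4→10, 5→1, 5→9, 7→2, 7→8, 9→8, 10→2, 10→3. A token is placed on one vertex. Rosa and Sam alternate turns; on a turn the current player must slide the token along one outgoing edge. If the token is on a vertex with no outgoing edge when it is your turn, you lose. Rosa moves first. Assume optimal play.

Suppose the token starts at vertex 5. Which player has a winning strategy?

Label each position W (a win for the player to move) or L (a loss). A position with no legal move is L; any other position is W exactly when some move reaches an L, and L when every move reaches a W.
Every edge goes from a vertex to one that appears earlier in the order 8, 6, 9, 2, 1, 3, 5, 7, 10, 4, so processing vertices in that order labels each vertex after all of its successors.
8: no outgoing edge → L
6: no outgoing edge → L
9: reaches L-position 8 → W
2: reaches L-position 8 → W
1: reaches L-position 8 → W
3: reaches L-position 6 → W
5: only reaches 1(W), 9(W), all W → L
7: reaches L-position 8 → W
10: only reaches 3(W), 2(W), all W → L
4: reaches L-position 10 → W
The starting position 5 is L: whatever Rosa does, the opponent receives a W position.

Sam wins.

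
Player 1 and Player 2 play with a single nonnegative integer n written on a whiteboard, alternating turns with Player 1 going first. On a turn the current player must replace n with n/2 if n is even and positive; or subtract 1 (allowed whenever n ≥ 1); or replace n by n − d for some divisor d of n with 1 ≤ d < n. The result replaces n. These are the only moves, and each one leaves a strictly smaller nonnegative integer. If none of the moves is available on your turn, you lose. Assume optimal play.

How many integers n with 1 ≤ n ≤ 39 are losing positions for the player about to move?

Work bottom-up. With no move the player to move loses. Otherwise the position is W if at least one move leads to an L position for the opponent, and L if every move leads to a W.
n=0: no move → L
n=1: reaches L-position 0 → W
n=2: only reaches 1(W), which is W → L
n=3: reaches L-position 2 → W
n=4: reaches L-position 2 → W
n=5: only reaches 4(W), which is W → L
n=6: reaches L-position 5 → W
n=7: only reaches 6(W), which is W → L
n=8: reaches L-position 7 → W
n=9: only reaches 6(W), 8(W), all W → L
n=10: reaches L-position 5 → W
n=11: only reaches 10(W), which is W → L
n=12: reaches L-position 9 → W
n=13: only reaches 12(W), which is W → L
n=14: reaches L-position 7 → W
n=15: only reaches 10(W), 12(W), 14(W), all W → L
n=16: reaches L-position 15 → W
n=17: only reaches 16(W), which is W → L
n=18: reaches L-position 9 → W
n=19: only reaches 18(W), which is W → L
n=20: reaches L-position 15 → W
n=21: only reaches 14(W), 18(W), 20(W), all W → L
n=22: reaches L-position 11 → W
n=23: only reaches 22(W), which is W → L
n=24: reaches L-position 21 → W
n=25: only reaches 20(W), 24(W), all W → L
n=26: reaches L-position 13 → W
n=27: only reaches 18(W), 24(W), 26(W), all W → L
n=28: reaches L-position 21 → W
n=29: only reaches 28(W), which is W → L
n=30: reaches L-position 15 → W
n=31: only reaches 30(W), which is W → L
n=32: reaches L-position 31 → W
n=33: only reaches 22(W), 30(W), 32(W), all W → L
n=34: reaches L-position 17 → W
n=35: only reaches 28(W), 30(W), 34(W), all W → L
n=36: reaches L-position 27 → W
n=37: only reaches 36(W), which is W → L
n=38: reaches L-position 19 → W
n=39: only reaches 26(W), 36(W), 38(W), all W → L
L entries with 1 ≤ n ≤ 39 (n=0 is outside the asked range and is not counted): n = 2, 5, 7, 9, 11, 13, 15, 17, 19, 21, 23, 25, 27, 29, 31, 33, 35, 37, 39; that makes 19.

19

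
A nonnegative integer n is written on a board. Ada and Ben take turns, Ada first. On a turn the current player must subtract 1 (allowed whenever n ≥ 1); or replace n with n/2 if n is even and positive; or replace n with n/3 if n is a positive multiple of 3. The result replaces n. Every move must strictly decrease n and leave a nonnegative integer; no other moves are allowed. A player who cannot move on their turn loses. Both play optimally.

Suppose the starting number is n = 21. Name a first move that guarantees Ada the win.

Move to 7.

Work bottom-up. With no move the player to move loses. Otherwise the position is W if at least one move leads to an L position for the opponent, and L if every move leads to a W.
n=0: no move → L
n=1: →0(L), so W
n=2: →1(W) only, which is W, so L
n=3: →2(L), so W
n=4: →2(L), so W
n=5: →4(W) only, which is W, so L
n=6: →2(L), so W
n=7: →6(W) only, which is W, so L
n=8: →7(L), so W
n=9: →3(W), 8(W) — all W, so L
n=10: →5(L), so W
n=11: →10(W) only, which is W, so L
n=12: →11(L), so W
n=13: →12(W) only, which is W, so L
n=14: →7(L), so W
n=15: →5(L), so W
n=16: →8(W), 15(W) — all W, so L
n=17: →16(L), so W
n=18: →9(L), so W
n=19: →18(W) only, which is W, so L
n=20: →19(L), so W
n=21: →7(L), so W
From 21, the L positions reachable in one move are: 7.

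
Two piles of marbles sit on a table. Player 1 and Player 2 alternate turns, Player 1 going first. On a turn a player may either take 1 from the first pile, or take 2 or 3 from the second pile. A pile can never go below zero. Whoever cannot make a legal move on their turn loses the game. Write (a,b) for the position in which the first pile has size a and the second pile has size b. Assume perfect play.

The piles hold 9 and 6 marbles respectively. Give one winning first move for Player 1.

Label each position W (a win for the player to move) or L (a loss). A position with no legal move is L; any other position is W exactly when some move reaches an L, and L when every move reaches a W.
No move ever increases a pile, so every position that can arise here has a ≤ 9 and b ≤ 6; it is enough to label the cells with 0 ≤ a ≤ 9 and 0 ≤ b ≤ 6.
Every move lowers a or b (never raises either), so fill the grid row by row in increasing a, and left to right within a row: each cell's successors are then already labelled.
      b=0  b=1  b=2  b=3  b=4  b=5  b=6
a=0:    L    L    W    W    W    L    L
a=1:    W    W    L    L    W    W    W
a=2:    L    L    W    W    W    L    L
a=3:    W    W    L    L    W    W    W
a=4:    L    L    W    W    W    L    L
a=5:    W    W    L    L    W    W    W
a=6:    L    L    W    W    W    L    L
a=7:    W    W    L    L    W    W    W
a=8:    L    L    W    W    W    L    L
a=9:    W    W    L    L    W    W    W
Cells with no legal move (terminal, hence L): (0,0), (0,1).
The remaining L cells, each justified by listing all of its moves:
(0,5): moves to (0,3)(W), (0,2)(W); every one is W ⇒ L
(0,6): moves to (0,4)(W), (0,3)(W); every one is W ⇒ L
(1,2): moves to (0,2)(W), (1,0)(W); every one is W ⇒ L
(1,3): moves to (0,3)(W), (1,1)(W), (1,0)(W); every one is W ⇒ L
(2,0): the only move is to (1,0)(W), a W ⇒ L
(2,1): the only move is to (1,1)(W), a W ⇒ L
(2,5): moves to (1,5)(W), (2,3)(W), (2,2)(W); every one is W ⇒ L
(2,6): moves to (1,6)(W), (2,4)(W), (2,3)(W); every one is W ⇒ L
(3,2): moves to (2,2)(W), (3,0)(W); every one is W ⇒ L
(3,3): moves to (2,3)(W), (3,1)(W), (3,0)(W); every one is W ⇒ L
(4,0): the only move is to (3,0)(W), a W ⇒ L
(4,1): the only move is to (3,1)(W), a W ⇒ L
(4,5): moves to (3,5)(W), (4,3)(W), (4,2)(W); every one is W ⇒ L
(4,6): moves to (3,6)(W), (4,4)(W), (4,3)(W); every one is W ⇒ L
(5,2): moves to (4,2)(W), (5,0)(W); every one is W ⇒ L
(5,3): moves to (4,3)(W), (5,1)(W), (5,0)(W); every one is W ⇒ L
(6,0): the only move is to (5,0)(W), a W ⇒ L
(6,1): the only move is to (5,1)(W), a W ⇒ L
(6,5): moves to (5,5)(W), (6,3)(W), (6,2)(W); every one is W ⇒ L
(6,6): moves to (5,6)(W), (6,4)(W), (6,3)(W); every one is W ⇒ L
(7,2): moves to (6,2)(W), (7,0)(W); every one is W ⇒ L
(7,3): moves to (6,3)(W), (7,1)(W), (7,0)(W); every one is W ⇒ L
(8,0): the only move is to (7,0)(W), a W ⇒ L
(8,1): the only move is to (7,1)(W), a W ⇒ L
(8,5): moves to (7,5)(W), (8,3)(W), (8,2)(W); every one is W ⇒ L
(8,6): moves to (7,6)(W), (8,4)(W), (8,3)(W); every one is W ⇒ L
(9,2): moves to (8,2)(W), (9,0)(W); every one is W ⇒ L
(9,3): moves to (8,3)(W), (9,1)(W), (9,0)(W); every one is W ⇒ L
Every other cell has at least one move into one of the L cells above, so it is W.
From (9,6), the L positions reachable in one move are: (8,6), (9,3). Any move reaching one of these is winning.

Move to (8,6).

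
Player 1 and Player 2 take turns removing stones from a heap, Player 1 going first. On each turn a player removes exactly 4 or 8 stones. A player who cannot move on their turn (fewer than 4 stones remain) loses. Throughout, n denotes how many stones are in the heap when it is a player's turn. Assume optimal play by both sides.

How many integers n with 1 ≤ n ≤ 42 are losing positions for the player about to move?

Use the standard recursion: the mover loses at a terminal position; elsewhere, the mover wins exactly when some move hands the opponent an L position.
n=0: no move → L
n=1: no move → L
n=2: no move → L
n=3: no move → L
n=4: can move to 0, which is L ⇒ W
n=5: can move to 1, which is L ⇒ W
n=6: can move to 2, which is L ⇒ W
n=7: can move to 3, which is L ⇒ W
n=8: can move to 0, which is L ⇒ W
n=9: can move to 1, which is L ⇒ W
n=10: can move to 2, which is L ⇒ W
n=11: can move to 3, which is L ⇒ W
n=12: moves to 8(W), 4(W); every one is W ⇒ L
n=13: moves to 9(W), 5(W); every one is W ⇒ L
n=14: moves to 10(W), 6(W); every one is W ⇒ L
n=15: moves to 11(W), 7(W); every one is W ⇒ L
n=16: can move to 12, which is L ⇒ W
n=17: can move to 13, which is L ⇒ W
n=18: can move to 14, which is L ⇒ W
n=19: can move to 15, which is L ⇒ W
n=20: can move to 12, which is L ⇒ W
n=21: can move to 13, which is L ⇒ W
n=22: can move to 14, which is L ⇒ W
n=23: can move to 15, which is L ⇒ W
n=24: moves to 20(W), 16(W); every one is W ⇒ L
n=25: moves to 21(W), 17(W); every one is W ⇒ L
n=26: moves to 22(W), 18(W); every one is W ⇒ L
n=27: moves to 23(W), 19(W); every one is W ⇒ L
n=28: can move to 24, which is L ⇒ W
n=29: can move to 25, which is L ⇒ W
n=30: can move to 26, which is L ⇒ W
n=31: can move to 27, which is L ⇒ W
n=32: can move to 24, which is L ⇒ W
n=33: can move to 25, which is L ⇒ W
n=34: can move to 26, which is L ⇒ W
n=35: can move to 27, which is L ⇒ W
n=36: moves to 32(W), 28(W); every one is W ⇒ L
n=37: moves to 33(W), 29(W); every one is W ⇒ L
n=38: moves to 34(W), 30(W); every one is W ⇒ L
n=39: moves to 35(W), 31(W); every one is W ⇒ L
n=40: can move to 36, which is L ⇒ W
n=41: can move to 37, which is L ⇒ W
n=42: can move to 38, which is L ⇒ W
L entries with 1 ≤ n ≤ 42 (n=0 is outside the asked range and is not counted): n = 1, 2, 3, 12, 13, 14, 15, 24, 25, 26, 27, 36, 37, 38, 39; that makes 15.

15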